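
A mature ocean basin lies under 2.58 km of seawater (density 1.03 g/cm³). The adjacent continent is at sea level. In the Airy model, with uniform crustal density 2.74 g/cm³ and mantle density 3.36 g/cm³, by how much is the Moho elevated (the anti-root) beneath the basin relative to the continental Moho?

7.12 km

In Airy isostatic equilibrium: replacing crust with seawater at the top is compensated by replacing crust with mantle at the base: d (ρ_c − ρ_w) = a (ρ_m − ρ_c).
a = d (ρ_c − ρ_w)/(ρ_m − ρ_c) = 2.58 km × 1.71/0.62 = 7.12 km.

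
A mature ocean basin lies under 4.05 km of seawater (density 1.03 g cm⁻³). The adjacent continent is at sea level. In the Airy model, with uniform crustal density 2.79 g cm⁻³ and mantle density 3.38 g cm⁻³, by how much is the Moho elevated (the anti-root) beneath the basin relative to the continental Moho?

12.1 km

Equating mass per unit area of the two columns: replacing crust with seawater at the top is compensated by replacing crust with mantle at the base: d (ρ_c − ρ_w) = a (ρ_m − ρ_c).
a = d (ρ_c − ρ_w)/(ρ_m − ρ_c) = 4.05 km × 1.76/0.59 = 12.1 km.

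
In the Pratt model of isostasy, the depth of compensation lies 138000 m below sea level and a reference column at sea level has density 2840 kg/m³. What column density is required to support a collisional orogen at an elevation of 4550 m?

Pratt balance: ρ_ref D = ρ (D + h).
ρ = ρ_ref D/(D + h) = 2840 × 138000 m/(138000 m + 4550 m) = 2750 kg/m³.

2750 kg/m³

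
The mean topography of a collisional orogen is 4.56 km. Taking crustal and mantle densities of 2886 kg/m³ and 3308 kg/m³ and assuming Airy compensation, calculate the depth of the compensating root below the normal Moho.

Equating mass per unit area of the two columns: the weight of the topography is balanced by the buoyancy of the root, ρ_c h = (ρ_m − ρ_c) r.
r = h · ρ_c / (ρ_m − ρ_c) = 4.56 km × 2886 / (3308 − 2886) = 31.2 km.

31.2 km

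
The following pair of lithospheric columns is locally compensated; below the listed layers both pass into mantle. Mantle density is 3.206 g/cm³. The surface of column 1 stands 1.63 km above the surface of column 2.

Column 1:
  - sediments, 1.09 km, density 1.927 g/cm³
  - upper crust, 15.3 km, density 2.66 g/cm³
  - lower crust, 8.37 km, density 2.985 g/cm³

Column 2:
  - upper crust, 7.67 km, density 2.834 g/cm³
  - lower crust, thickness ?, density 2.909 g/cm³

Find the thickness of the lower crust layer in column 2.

11.8 km

Take the compensation level at the base of the deeper column (depth z_c below the surface of column 1) and equate Σ ρ_i t_i down to z_c; mantle fills any gap and the z_c terms cancel.
Column 1: 1.09×1.927 + 15.3×2.66 + 8.37×2.985 + (z_c − 24.76)×3.206
Column 2: 1.63×0 + 7.67×2.834 + x×2.909 + (z_c − 1.63 − 7.67 − x)×3.206
The z_c×3.206 term appears on both sides and cancels. Collect the known terms of each column as K = Σ(ρt)_known − 3.206 × (depth of known layers): K_1 = 67.78288 − 3.206×24.76 = −11.59768; K_2 = 21.73678 − 3.206×(1.63 + 7.67) = −8.07902.
Balance: K_1 = K_2 − x×(3.206 − 2.909), so x = (K_2 − K_1)/(3.206 − 2.909) = 3.51866/0.297 = 11.8 km.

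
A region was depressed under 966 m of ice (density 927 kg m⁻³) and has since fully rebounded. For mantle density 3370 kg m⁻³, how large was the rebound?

266 m

Removing the load lets mantle flow back in; uplift u satisfies ρ_ice t = ρ_m u.
u = t ρ_ice/ρ_m = 966 m × 927/3370 = 266 m.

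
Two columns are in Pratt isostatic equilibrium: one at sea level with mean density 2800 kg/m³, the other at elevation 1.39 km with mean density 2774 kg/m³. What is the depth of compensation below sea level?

148 km

ρ_ref D = ρ (D + h) → D (ρ_ref − ρ) = ρ h.
D = ρ h/(ρ_ref − ρ) = 2774 × 1.39 km/(2800 − 2774) = 148 km.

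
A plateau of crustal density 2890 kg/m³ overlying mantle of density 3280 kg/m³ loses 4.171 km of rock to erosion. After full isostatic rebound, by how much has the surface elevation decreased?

Rebound u = e ρ_c/ρ_m = 4.171 km × 2890/3280 = 3.675 km.
Net surface drop = e − u = 4.171 km − 3.675 km = e (ρ_m − ρ_c)/ρ_m = 0.496 km.

0.496 km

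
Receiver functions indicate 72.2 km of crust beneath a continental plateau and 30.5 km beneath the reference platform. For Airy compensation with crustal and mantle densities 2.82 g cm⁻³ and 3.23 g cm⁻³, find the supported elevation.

Excess crust Δ = 72.2 km − 30.5 km = 41.7 km, split between elevation h and root r with h + r = Δ.
Airy balance ρ_c h = (ρ_m − ρ_c) r gives r = h ρ_c/(ρ_m − ρ_c), so h (1 + ρ_c/(ρ_m − ρ_c)) = Δ, i.e. h = Δ (ρ_m − ρ_c)/ρ_m.
h = 41.7 km × 0.41/3.23 = 5.29 km.

5.29 km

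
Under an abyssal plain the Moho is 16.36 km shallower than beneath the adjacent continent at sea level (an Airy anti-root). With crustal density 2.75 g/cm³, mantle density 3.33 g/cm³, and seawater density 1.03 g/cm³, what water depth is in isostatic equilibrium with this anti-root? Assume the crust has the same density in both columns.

Replacing a thickness d of crust by seawater at the top must be balanced by replacing crust with mantle at the base: d (ρ_c − ρ_w) = a (ρ_m − ρ_c).
d = a (ρ_m − ρ_c)/(ρ_c − ρ_w) = 16.36 km × 0.58/1.72 = 5.52 km.

5.52 km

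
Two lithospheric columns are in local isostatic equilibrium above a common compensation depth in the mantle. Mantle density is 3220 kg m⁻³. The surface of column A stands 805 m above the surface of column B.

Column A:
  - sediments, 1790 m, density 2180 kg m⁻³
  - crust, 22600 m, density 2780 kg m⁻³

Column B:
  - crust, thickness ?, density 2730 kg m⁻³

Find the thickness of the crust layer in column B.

18800 m

Take the compensation level at the base of the deeper column (depth z_c below the surface of column A) and equate Σ ρ_i t_i down to z_c; mantle fills any gap and the z_c terms cancel.
Column A: 1790×2180 + 22600×2780 + (z_c − 24390)×3220
Column B: 805×0 + x×2730 + (z_c − 805 − 0 − x)×3220
The z_c×3220 term appears on both sides and cancels. Collect the known terms of each column as K = Σ(ρt)_known − 3220 × (depth of known layers): K_A = 66730200 − 3220×24390 = −11805600; K_B = 0 − 3220×(805 + 0) = −2592100.
Balance: K_A = K_B − x×(3220 − 2730), so x = (K_B − K_A)/(3220 − 2730) = 9213500/490 = 18800 m.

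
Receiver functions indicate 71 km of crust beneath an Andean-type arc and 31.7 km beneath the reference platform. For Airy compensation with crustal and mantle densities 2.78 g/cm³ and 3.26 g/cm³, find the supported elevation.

Excess crust Δ = 71 km − 31.7 km = 39.3 km, split between elevation h and root r with h + r = Δ.
Airy balance ρ_c h = (ρ_m − ρ_c) r gives r = h ρ_c/(ρ_m − ρ_c), so h (1 + ρ_c/(ρ_m − ρ_c)) = Δ, i.e. h = Δ (ρ_m − ρ_c)/ρ_m.
h = 39.3 km × 0.48/3.26 = 5.79 km.

5.79 km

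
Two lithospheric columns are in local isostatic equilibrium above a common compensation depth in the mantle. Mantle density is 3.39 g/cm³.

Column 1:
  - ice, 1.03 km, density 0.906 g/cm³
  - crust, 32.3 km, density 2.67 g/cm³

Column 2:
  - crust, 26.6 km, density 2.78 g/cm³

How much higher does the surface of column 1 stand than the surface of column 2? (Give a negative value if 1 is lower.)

For any compensation level in the mantle, the mantle terms cancel and isostasy reduces to e = (Σt_1 − Σt_2) − (Σ(ρt)_1 − Σ(ρt)_2) / ρ_m.
Σt_1 = 33.33 km; Σt_2 = 26.6 km; Σ(ρt)_1 = 87.17418; Σ(ρt)_2 = 73.948 (in km·g/cm³).
e = (33.33 − 26.6) − (87.17418 − 73.948) / 3.39 = 2.83 km.

2.83 km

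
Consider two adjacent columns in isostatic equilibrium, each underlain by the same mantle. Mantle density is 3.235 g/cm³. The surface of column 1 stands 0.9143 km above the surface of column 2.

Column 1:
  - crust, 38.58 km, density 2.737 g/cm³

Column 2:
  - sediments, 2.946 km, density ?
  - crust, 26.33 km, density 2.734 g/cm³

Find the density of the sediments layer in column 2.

2.2 g/cm³

Take the compensation level at the base of the deeper column (depth z_c below the surface of column 1) and equate Σ ρ_i t_i down to z_c; mantle fills any gap and the z_c terms cancel.
Column 1: 38.58×2.737 + (z_c − 38.58)×3.235
Column 2: 0.9143×0 + 2.946×ρ + 26.33×2.734 + (z_c − 0.9143 − 29.276)×3.235
The z_c×3.235 term appears on both sides and cancels. Collect the known terms of each column as K = Σ(ρt)_known − 3.235 × (depth of known layers): K_1 = 105.59346 − 3.235×38.58 = −19.21284; K_2 = 71.98622 − 3.235×(0.9143 + 29.276) = −25.6794005.
Balance: K_1 = K_2 + 2.946×ρ, so ρ = (K_1 − K_2)/2.946 = 6.46656/2.946 = 2.2 g/cm³.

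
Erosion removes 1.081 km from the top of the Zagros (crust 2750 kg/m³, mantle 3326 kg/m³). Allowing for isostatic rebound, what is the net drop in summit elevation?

0.187 km

Rebound u = e ρ_c/ρ_m = 1.081 km × 2750/3326 = 0.8938 km.
Net surface drop = e − u = 1.081 km − 0.8938 km = e (ρ_m − ρ_c)/ρ_m = 0.187 km.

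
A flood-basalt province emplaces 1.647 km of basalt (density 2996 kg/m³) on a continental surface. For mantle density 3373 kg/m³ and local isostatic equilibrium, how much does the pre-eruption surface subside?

1.46 km

Subaerial loading: s = t ρ_load / ρ_m.
s = 1.647 km × 2996/3373 = 1.46 km.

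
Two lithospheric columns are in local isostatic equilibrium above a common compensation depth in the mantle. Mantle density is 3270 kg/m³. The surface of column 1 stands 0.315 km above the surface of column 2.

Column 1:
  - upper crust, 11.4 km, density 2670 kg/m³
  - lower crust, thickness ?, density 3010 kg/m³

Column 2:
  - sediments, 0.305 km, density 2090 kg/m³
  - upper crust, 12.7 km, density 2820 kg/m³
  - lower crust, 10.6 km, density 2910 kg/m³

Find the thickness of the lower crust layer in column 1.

Take the compensation level at the base of the deeper column (depth z_c below the surface of column 1) and equate Σ ρ_i t_i down to z_c; mantle fills any gap and the z_c terms cancel.
Column 1: 11.4×2670 + x×3010 + (z_c − 11.4 − x)×3270
Column 2: 0.315×0 + 0.305×2090 + 12.7×2820 + 10.6×2910 + (z_c − 0.315 − 23.605)×3270
The z_c×3270 term appears on both sides and cancels. Collect the known terms of each column as K = Σ(ρt)_known − 3270 × (depth of known layers): K_1 = 30438 − 3270×11.4 = −6840; K_2 = 67297.45 − 3270×(0.315 + 23.605) = −10920.95.
Balance: K_1 − x×(3270 − 3010) = K_2, so x = (K_1 − K_2)/(3270 − 3010) = 4080.95/260 = 15.7 km.

15.7 km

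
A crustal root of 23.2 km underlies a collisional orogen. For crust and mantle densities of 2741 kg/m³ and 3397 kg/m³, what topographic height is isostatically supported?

By Archimedes' principle applied to the lithosphere: ρ_c h = (ρ_m − ρ_c) r.
h = r (ρ_m − ρ_c) / ρ_c = 23.2 km × (3397 − 2741) / 2741 = 5.55 km.

5.55 km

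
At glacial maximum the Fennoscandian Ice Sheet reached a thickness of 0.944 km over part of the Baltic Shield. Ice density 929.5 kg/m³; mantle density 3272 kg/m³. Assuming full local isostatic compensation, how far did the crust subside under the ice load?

For local isostatic compensation: the ice load ρ_ice t is balanced by mantle displaced below, ρ_m s.
s = t ρ_ice / ρ_m = 0.944 km × 929.5/3272 = 0.268 km.

0.268 km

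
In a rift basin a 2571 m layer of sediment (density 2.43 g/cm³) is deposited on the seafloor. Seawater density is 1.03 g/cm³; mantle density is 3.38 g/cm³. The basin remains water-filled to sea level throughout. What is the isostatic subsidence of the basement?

1530 m

Submarine loading: the sediment displaces seawater, and the subsidence is in turn flooded, so s (ρ_m − ρ_w) = t (ρ_sed − ρ_w).
s = 2571 m × (2.43 − 1.03) / (3.38 − 1.03) = 1530 m.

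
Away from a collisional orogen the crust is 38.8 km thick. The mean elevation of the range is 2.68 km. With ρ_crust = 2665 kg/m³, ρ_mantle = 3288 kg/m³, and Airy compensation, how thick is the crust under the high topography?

52.9 km

Root depth r = h ρ_c / (ρ_m − ρ_c) = 2.68 km × 2665 / 623 = 11.46 km.
Total thickness = T + h + r = 38.8 km + 2.68 km + 11.46 km = 52.9 km.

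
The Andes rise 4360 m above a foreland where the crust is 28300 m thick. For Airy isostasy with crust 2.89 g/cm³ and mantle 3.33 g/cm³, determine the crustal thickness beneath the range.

Root depth r = h ρ_c / (ρ_m − ρ_c) = 4360 m × 2.89 / 0.44 = 28640 m.
Total thickness = T + h + r = 28300 m + 4360 m + 28640 m = 61300 m.

61300 m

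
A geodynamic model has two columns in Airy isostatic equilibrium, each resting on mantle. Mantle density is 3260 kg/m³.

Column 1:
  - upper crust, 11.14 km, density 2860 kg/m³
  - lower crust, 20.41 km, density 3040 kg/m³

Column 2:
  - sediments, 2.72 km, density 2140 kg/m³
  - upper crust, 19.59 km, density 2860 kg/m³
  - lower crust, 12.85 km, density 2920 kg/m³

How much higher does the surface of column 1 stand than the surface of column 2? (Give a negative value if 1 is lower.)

−1.93 km

For any compensation level in the mantle, the mantle terms cancel and isostasy reduces to e = (Σt_1 − Σt_2) − (Σ(ρt)_1 − Σ(ρt)_2) / ρ_m.
Σt_1 = 31.55 km; Σt_2 = 35.16 km; Σ(ρt)_1 = 93906.8; Σ(ρt)_2 = 99370.2 (in km·kg/m³).
e = (31.55 − 35.16) − (93906.8 − 99370.2) / 3260 = −1.93 km.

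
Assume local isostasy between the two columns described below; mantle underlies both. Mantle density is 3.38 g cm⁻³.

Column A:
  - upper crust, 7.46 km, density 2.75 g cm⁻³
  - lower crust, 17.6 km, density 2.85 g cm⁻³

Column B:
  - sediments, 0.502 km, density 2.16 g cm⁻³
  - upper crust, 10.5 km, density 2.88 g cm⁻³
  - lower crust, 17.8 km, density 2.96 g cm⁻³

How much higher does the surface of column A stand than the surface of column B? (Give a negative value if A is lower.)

0.204 km

For any compensation level in the mantle, the mantle terms cancel and isostasy reduces to e = (Σt_A − Σt_B) − (Σ(ρt)_A − Σ(ρt)_B) / ρ_m.
Σt_A = 25.06 km; Σt_B = 28.802 km; Σ(ρt)_A = 70.675; Σ(ρt)_B = 84.01232 (in km·g cm⁻³).
e = (25.06 − 28.802) − (70.675 − 84.01232) / 3.38 = 0.204 km.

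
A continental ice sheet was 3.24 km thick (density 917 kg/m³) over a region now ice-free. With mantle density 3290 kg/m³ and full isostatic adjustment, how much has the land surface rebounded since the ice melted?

0.903 km

Removing the load lets mantle flow back in; uplift u satisfies ρ_ice t = ρ_m u.
u = t ρ_ice/ρ_m = 3.24 km × 917/3290 = 0.903 km.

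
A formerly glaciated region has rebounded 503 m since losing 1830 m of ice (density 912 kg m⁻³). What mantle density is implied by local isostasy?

ρ_m = ρ_ice t / u = 912 × 1830 m/503 m = 3320 kg m⁻³.

3320 kg m⁻³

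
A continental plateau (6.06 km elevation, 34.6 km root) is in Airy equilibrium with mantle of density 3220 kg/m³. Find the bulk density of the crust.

ρ_c h = (ρ_m − ρ_c) r → ρ_c (h + r) = ρ_m r → ρ_c = ρ_m r / (h + r).
ρ_c = 3220 × 34.6 km / (6.06 km + 34.6 km) = 2740 kg/m³.

2740 kg/m³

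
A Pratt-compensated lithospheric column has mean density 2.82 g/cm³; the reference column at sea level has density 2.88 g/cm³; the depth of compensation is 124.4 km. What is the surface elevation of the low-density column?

ρ_ref D = ρ (D + h) → h = D (ρ_ref − ρ)/ρ.
h = 124.4 km × (2.88 − 2.82)/2.82 = 2.65 km.

2.65 km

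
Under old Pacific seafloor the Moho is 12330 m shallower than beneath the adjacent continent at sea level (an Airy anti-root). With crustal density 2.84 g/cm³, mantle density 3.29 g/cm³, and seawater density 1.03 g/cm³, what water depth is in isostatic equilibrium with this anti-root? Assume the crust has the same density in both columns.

Replacing a thickness d of crust by seawater at the top must be balanced by replacing crust with mantle at the base: d (ρ_c − ρ_w) = a (ρ_m − ρ_c).
d = a (ρ_m − ρ_c)/(ρ_c − ρ_w) = 12330 m × 0.45/1.81 = 3070 m.

3070 m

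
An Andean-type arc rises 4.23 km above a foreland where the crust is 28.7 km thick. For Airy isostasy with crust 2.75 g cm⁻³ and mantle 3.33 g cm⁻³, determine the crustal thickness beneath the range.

Root depth r = h ρ_c / (ρ_m − ρ_c) = 4.23 km × 2.75 / 0.58 = 20.06 km.
Total thickness = T + h + r = 28.7 km + 4.23 km + 20.06 km = 53 km.

53 km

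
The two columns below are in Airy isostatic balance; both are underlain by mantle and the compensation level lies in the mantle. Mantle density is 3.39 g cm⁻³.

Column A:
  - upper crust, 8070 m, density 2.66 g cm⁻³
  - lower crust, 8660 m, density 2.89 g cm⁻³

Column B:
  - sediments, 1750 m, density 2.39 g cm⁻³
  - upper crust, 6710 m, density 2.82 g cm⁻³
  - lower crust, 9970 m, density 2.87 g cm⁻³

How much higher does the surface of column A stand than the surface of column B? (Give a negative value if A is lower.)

For any compensation level in the mantle, the mantle terms cancel and isostasy reduces to e = (Σt_A − Σt_B) − (Σ(ρt)_A − Σ(ρt)_B) / ρ_m.
Σt_A = 16730 m; Σt_B = 18430 m; Σ(ρt)_A = 46493.6; Σ(ρt)_B = 51718.6 (in m·g cm⁻³).
e = (16730 − 18430) − (46493.6 − 51718.6) / 3.39 = −159 m.

−159 m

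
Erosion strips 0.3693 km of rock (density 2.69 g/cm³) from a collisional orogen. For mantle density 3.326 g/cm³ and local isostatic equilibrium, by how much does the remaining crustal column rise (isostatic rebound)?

Unloading: uplift u = e ρ_c/ρ_m = 0.3693 km × 2.69/3.326 = 0.299 km.

0.299 km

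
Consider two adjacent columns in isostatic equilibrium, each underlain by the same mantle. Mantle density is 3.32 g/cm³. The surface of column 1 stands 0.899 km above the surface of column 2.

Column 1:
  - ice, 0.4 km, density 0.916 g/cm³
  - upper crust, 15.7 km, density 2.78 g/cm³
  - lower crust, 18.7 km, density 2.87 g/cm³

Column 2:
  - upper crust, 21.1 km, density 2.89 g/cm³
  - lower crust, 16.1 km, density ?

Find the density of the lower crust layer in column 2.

Take the compensation level at the base of the deeper column (depth z_c below the surface of column 1) and equate Σ ρ_i t_i down to z_c; mantle fills any gap and the z_c terms cancel.
Column 1: 0.4×0.916 + 15.7×2.78 + 18.7×2.87 + (z_c − 34.8)×3.32
Column 2: 0.899×0 + 21.1×2.89 + 16.1×ρ + (z_c − 0.899 − 37.2)×3.32
The z_c×3.32 term appears on both sides and cancels. Collect the known terms of each column as K = Σ(ρt)_known − 3.32 × (depth of known layers): K_1 = 97.6814 − 3.32×34.8 = −17.8546; K_2 = 60.979 − 3.32×(0.899 + 37.2) = −65.50968.
Balance: K_1 = K_2 + 16.1×ρ, so ρ = (K_1 − K_2)/16.1 = 47.6551/16.1 = 2.96 g/cm³.

2.96 g/cm³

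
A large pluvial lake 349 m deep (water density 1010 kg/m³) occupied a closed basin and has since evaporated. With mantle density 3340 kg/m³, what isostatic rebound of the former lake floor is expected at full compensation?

u = d ρ_w/ρ_m = 349 m × 1010/3340 = 106 m.

106 m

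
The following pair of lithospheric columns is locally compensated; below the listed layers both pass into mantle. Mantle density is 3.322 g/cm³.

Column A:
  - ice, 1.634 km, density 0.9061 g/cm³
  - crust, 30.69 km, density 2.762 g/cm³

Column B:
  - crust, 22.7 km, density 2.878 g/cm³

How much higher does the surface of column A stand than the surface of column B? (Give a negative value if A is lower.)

3.33 km

For any compensation level in the mantle, the mantle terms cancel and isostasy reduces to e = (Σt_A − Σt_B) − (Σ(ρt)_A − Σ(ρt)_B) / ρ_m.
Σt_A = 32.324 km; Σt_B = 22.7 km; Σ(ρt)_A = 86.2463474; Σ(ρt)_B = 65.3306 (in km·g/cm³).
e = (32.324 − 22.7) − (86.2463474 − 65.3306) / 3.322 = 3.33 km.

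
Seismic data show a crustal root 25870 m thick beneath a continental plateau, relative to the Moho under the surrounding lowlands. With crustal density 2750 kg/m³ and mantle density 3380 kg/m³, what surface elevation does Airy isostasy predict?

Isostatic balance requires: ρ_c h = (ρ_m − ρ_c) r.
h = r (ρ_m − ρ_c) / ρ_c = 25870 m × (3380 − 2750) / 2750 = 5930 m.

5930 m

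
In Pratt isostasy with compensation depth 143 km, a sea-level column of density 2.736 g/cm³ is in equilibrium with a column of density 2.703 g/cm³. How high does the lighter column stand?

ρ_ref D = ρ (D + h) → h = D (ρ_ref − ρ)/ρ.
h = 143 km × (2.736 − 2.703)/2.703 = 1.75 km.

1.75 km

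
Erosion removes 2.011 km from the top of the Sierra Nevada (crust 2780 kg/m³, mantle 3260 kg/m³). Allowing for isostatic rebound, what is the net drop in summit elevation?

0.296 km

Rebound u = e ρ_c/ρ_m = 2.011 km × 2780/3260 = 1.715 km.
Net surface drop = e − u = 2.011 km − 1.715 km = e (ρ_m − ρ_c)/ρ_m = 0.296 km.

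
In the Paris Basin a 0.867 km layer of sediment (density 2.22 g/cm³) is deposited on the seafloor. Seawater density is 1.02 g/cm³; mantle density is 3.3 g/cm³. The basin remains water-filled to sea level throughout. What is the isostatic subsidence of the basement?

0.456 km

Submarine loading: the sediment displaces seawater, and the subsidence is in turn flooded, so s (ρ_m − ρ_w) = t (ρ_sed − ρ_w).
s = 0.867 km × (2.22 − 1.02) / (3.3 − 1.02) = 0.456 km.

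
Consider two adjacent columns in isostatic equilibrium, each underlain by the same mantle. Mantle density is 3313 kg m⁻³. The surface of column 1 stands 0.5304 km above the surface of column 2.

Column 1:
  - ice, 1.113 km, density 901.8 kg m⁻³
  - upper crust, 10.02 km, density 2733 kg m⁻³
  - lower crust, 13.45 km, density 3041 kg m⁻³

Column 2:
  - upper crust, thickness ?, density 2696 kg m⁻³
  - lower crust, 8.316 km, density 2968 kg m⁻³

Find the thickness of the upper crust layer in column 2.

12.2 km

Take the compensation level at the base of the deeper column (depth z_c below the surface of column 1) and equate Σ ρ_i t_i down to z_c; mantle fills any gap and the z_c terms cancel.
Column 1: 1.113×901.8 + 10.02×2733 + 13.45×3041 + (z_c − 24.583)×3313
Column 2: 0.5304×0 + x×2696 + 8.316×2968 + (z_c − 0.5304 − 8.316 − x)×3313
The z_c×3313 term appears on both sides and cancels. Collect the known terms of each column as K = Σ(ρt)_known − 3313 × (depth of known layers): K_1 = 69289.8134 − 3313×24.583 = −12153.6656; K_2 = 24681.888 − 3313×(0.5304 + 8.316) = −4626.2352.
Balance: K_1 = K_2 − x×(3313 − 2696), so x = (K_2 − K_1)/(3313 − 2696) = 7527.43/617 = 12.2 km.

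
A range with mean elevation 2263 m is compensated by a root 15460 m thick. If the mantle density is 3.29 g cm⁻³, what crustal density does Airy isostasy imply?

ρ_c h = (ρ_m − ρ_c) r → ρ_c (h + r) = ρ_m r → ρ_c = ρ_m r / (h + r).
ρ_c = 3.29 × 15460 m / (2263 m + 15460 m) = 2.87 g cm⁻³.

2.87 g cm⁻³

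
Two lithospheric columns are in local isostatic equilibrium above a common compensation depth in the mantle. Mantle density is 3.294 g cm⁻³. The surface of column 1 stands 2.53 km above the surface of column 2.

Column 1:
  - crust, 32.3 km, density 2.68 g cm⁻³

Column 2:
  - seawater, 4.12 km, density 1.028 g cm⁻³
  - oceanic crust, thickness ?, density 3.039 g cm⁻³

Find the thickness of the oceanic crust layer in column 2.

8.48 km

Take the compensation level at the base of the deeper column (depth z_c below the surface of column 1) and equate Σ ρ_i t_i down to z_c; mantle fills any gap and the z_c terms cancel.
Column 1: 32.3×2.68 + (z_c − 32.3)×3.294
Column 2: 2.53×0 + 4.12×1.028 + x×3.039 + (z_c − 2.53 − 4.12 − x)×3.294
The z_c×3.294 term appears on both sides and cancels. Collect the known terms of each column as K = Σ(ρt)_known − 3.294 × (depth of known layers): K_1 = 86.564 − 3.294×32.3 = −19.8322; K_2 = 4.23536 − 3.294×(2.53 + 4.12) = −17.66974.
Balance: K_1 = K_2 − x×(3.294 − 3.039), so x = (K_2 − K_1)/(3.294 − 3.039) = 2.16246/0.255 = 8.48 km.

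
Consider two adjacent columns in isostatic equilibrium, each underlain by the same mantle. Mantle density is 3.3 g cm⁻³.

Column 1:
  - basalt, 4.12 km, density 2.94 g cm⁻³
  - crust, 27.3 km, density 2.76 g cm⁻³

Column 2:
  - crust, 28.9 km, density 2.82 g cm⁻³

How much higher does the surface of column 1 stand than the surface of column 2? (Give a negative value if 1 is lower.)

For any compensation level in the mantle, the mantle terms cancel and isostasy reduces to e = (Σt_1 − Σt_2) − (Σ(ρt)_1 − Σ(ρt)_2) / ρ_m.
Σt_1 = 31.42 km; Σt_2 = 28.9 km; Σ(ρt)_1 = 87.4608; Σ(ρt)_2 = 81.498 (in km·g cm⁻³).
e = (31.42 − 28.9) − (87.4608 − 81.498) / 3.3 = 0.713 km.

0.713 km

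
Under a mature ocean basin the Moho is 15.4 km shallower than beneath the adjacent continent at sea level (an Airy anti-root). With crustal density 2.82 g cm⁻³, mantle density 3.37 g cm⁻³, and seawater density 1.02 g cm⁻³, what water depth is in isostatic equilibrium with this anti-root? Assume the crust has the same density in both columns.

Replacing a thickness d of crust by seawater at the top must be balanced by replacing crust with mantle at the base: d (ρ_c − ρ_w) = a (ρ_m − ρ_c).
d = a (ρ_m − ρ_c)/(ρ_c − ρ_w) = 15.4 km × 0.55/1.8 = 4.71 km.

4.71 km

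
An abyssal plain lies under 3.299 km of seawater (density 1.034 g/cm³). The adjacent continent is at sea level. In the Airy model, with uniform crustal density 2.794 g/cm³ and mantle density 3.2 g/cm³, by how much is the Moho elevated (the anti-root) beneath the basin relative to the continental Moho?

Equating mass per unit area of the two columns: replacing crust with seawater at the top is compensated by replacing crust with mantle at the base: d (ρ_c − ρ_w) = a (ρ_m − ρ_c).
a = d (ρ_c − ρ_w)/(ρ_m − ρ_c) = 3.299 km × 1.76/0.406 = 14.3 km.

14.3 km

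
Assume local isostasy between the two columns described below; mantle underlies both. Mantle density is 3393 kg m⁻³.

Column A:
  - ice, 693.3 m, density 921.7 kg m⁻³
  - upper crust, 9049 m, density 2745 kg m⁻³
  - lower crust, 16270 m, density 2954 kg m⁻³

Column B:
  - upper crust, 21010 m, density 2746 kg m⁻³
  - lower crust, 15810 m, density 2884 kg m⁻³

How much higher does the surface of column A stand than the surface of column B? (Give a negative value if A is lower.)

−2040 m

For any compensation level in the mantle, the mantle terms cancel and isostasy reduces to e = (Σt_A − Σt_B) − (Σ(ρt)_A − Σ(ρt)_B) / ρ_m.
Σt_A = 26012.3 m; Σt_B = 36820 m; Σ(ρt)_A = 73540099.6; Σ(ρt)_B = 103289500 (in m·kg m⁻³).
e = (26012.3 − 36820) − (73540099.6 − 103289500) / 3393 = −2040 m.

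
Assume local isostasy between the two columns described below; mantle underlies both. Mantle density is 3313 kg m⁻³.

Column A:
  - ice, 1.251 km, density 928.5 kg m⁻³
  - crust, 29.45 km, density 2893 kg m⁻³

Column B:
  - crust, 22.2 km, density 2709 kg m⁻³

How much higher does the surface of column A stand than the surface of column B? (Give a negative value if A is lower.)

For any compensation level in the mantle, the mantle terms cancel and isostasy reduces to e = (Σt_A − Σt_B) − (Σ(ρt)_A − Σ(ρt)_B) / ρ_m.
Σt_A = 30.701 km; Σt_B = 22.2 km; Σ(ρt)_A = 86360.4035; Σ(ρt)_B = 60139.8 (in km·kg m⁻³).
e = (30.701 − 22.2) − (86360.4035 − 60139.8) / 3313 = 0.587 km.

0.587 km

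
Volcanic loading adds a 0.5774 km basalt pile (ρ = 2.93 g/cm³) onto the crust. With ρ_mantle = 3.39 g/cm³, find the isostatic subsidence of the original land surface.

0.499 km

Subaerial loading: s = t ρ_load / ρ_m.
s = 0.5774 km × 2.93/3.39 = 0.499 km.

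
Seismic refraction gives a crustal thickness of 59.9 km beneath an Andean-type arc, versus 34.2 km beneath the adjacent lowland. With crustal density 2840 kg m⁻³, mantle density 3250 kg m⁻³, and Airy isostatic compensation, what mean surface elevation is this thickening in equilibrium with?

Excess crust Δ = 59.9 km − 34.2 km = 25.7 km, split between elevation h and root r with h + r = Δ.
Airy balance ρ_c h = (ρ_m − ρ_c) r gives r = h ρ_c/(ρ_m − ρ_c), so h (1 + ρ_c/(ρ_m − ρ_c)) = Δ, i.e. h = Δ (ρ_m − ρ_c)/ρ_m.
h = 25.7 km × 410/3250 = 3.24 km.

3.24 km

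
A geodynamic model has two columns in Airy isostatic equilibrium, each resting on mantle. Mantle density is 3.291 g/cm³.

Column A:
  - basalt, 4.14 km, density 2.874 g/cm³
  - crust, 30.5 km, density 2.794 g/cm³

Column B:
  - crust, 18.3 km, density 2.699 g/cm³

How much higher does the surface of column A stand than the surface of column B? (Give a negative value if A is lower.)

For any compensation level in the mantle, the mantle terms cancel and isostasy reduces to e = (Σt_A − Σt_B) − (Σ(ρt)_A − Σ(ρt)_B) / ρ_m.
Σt_A = 34.64 km; Σt_B = 18.3 km; Σ(ρt)_A = 97.11536; Σ(ρt)_B = 49.3917 (in km·g/cm³).
e = (34.64 − 18.3) − (97.11536 − 49.3917) / 3.291 = 1.84 km.

1.84 km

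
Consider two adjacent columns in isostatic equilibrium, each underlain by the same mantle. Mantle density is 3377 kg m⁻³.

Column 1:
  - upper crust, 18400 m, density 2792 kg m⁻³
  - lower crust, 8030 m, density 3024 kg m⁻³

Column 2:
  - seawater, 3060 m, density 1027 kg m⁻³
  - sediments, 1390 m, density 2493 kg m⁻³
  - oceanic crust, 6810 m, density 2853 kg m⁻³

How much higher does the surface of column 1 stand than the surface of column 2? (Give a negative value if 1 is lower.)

For any compensation level in the mantle, the mantle terms cancel and isostasy reduces to e = (Σt_1 − Σt_2) − (Σ(ρt)_1 − Σ(ρt)_2) / ρ_m.
Σt_1 = 26430 m; Σt_2 = 11260 m; Σ(ρt)_1 = 75655520; Σ(ρt)_2 = 26036820 (in m·kg m⁻³).
e = (26430 − 11260) − (75655520 − 26036820) / 3377 = 477 m.

477 m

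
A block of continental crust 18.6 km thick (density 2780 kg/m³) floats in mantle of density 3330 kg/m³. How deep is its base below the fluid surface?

15.5 km

Draft d = t ρ_obj/ρ_fluid = 18.6 km × 2780/3330 = 15.5 km.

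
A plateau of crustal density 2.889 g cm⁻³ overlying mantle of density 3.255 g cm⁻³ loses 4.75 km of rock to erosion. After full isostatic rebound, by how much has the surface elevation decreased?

0.534 km

Rebound u = e ρ_c/ρ_m = 4.75 km × 2.889/3.255 = 4.216 km.
Net surface drop = e − u = 4.75 km − 4.216 km = e (ρ_m − ρ_c)/ρ_m = 0.534 km.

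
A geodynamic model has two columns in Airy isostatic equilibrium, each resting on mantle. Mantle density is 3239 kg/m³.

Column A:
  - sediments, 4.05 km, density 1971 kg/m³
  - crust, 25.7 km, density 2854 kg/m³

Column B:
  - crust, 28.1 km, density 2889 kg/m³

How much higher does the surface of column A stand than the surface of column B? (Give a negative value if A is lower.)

For any compensation level in the mantle, the mantle terms cancel and isostasy reduces to e = (Σt_A − Σt_B) − (Σ(ρt)_A − Σ(ρt)_B) / ρ_m.
Σt_A = 29.75 km; Σt_B = 28.1 km; Σ(ρt)_A = 81330.35; Σ(ρt)_B = 81180.9 (in km·kg/m³).
e = (29.75 − 28.1) − (81330.35 − 81180.9) / 3239 = 1.6 km.

1.6 km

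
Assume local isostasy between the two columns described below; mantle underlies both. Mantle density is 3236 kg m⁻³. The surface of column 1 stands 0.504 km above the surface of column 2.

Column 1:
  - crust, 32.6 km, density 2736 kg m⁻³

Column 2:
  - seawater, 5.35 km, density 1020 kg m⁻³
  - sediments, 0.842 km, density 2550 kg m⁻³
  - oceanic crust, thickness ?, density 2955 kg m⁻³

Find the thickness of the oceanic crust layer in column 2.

Take the compensation level at the base of the deeper column (depth z_c below the surface of column 1) and equate Σ ρ_i t_i down to z_c; mantle fills any gap and the z_c terms cancel.
Column 1: 32.6×2736 + (z_c − 32.6)×3236
Column 2: 0.504×0 + 5.35×1020 + 0.842×2550 + x×2955 + (z_c − 0.504 − 6.192 − x)×3236
The z_c×3236 term appears on both sides and cancels. Collect the known terms of each column as K = Σ(ρt)_known − 3236 × (depth of known layers): K_1 = 89193.6 − 3236×32.6 = −16300; K_2 = 7604.1 − 3236×(0.504 + 6.192) = −14064.156.
Balance: K_1 = K_2 − x×(3236 − 2955), so x = (K_2 − K_1)/(3236 − 2955) = 2235.84/281 = 7.96 km.

7.96 km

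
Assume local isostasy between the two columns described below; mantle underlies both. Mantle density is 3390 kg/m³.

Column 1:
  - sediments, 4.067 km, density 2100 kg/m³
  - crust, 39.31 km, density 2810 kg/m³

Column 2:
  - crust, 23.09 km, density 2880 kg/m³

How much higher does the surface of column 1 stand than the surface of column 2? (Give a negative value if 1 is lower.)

4.8 km

For any compensation level in the mantle, the mantle terms cancel and isostasy reduces to e = (Σt_1 − Σt_2) − (Σ(ρt)_1 − Σ(ρt)_2) / ρ_m.
Σt_1 = 43.377 km; Σt_2 = 23.09 km; Σ(ρt)_1 = 119001.8; Σ(ρt)_2 = 66499.2 (in km·kg/m³).
e = (43.377 − 23.09) − (119001.8 − 66499.2) / 3390 = 4.8 km.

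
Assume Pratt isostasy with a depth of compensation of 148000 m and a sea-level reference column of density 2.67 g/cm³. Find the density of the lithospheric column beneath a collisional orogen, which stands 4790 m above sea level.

2.59 g/cm³

Pratt balance: ρ_ref D = ρ (D + h).
ρ = ρ_ref D/(D + h) = 2.67 × 148000 m/(148000 m + 4790 m) = 2.59 g/cm³.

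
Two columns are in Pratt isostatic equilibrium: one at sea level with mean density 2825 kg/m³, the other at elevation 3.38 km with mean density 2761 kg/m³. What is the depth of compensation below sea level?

ρ_ref D = ρ (D + h) → D (ρ_ref − ρ) = ρ h.
D = ρ h/(ρ_ref − ρ) = 2761 × 3.38 km/(2825 − 2761) = 146 km.

146 km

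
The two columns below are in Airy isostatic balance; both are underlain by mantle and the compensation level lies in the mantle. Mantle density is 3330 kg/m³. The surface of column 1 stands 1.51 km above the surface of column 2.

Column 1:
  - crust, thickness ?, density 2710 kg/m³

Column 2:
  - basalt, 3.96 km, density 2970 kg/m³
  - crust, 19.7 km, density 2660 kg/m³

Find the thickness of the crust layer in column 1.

Take the compensation level at the base of the deeper column (depth z_c below the surface of column 1) and equate Σ ρ_i t_i down to z_c; mantle fills any gap and the z_c terms cancel.
Column 1: x×2710 + (z_c − 0 − x)×3330
Column 2: 1.51×0 + 3.96×2970 + 19.7×2660 + (z_c − 1.51 − 23.66)×3330
The z_c×3330 term appears on both sides and cancels. Collect the known terms of each column as K = Σ(ρt)_known − 3330 × (depth of known layers): K_1 = 0 − 3330×0 = 0; K_2 = 64163.2 − 3330×(1.51 + 23.66) = −19652.9.
Balance: K_1 − x×(3330 − 2710) = K_2, so x = (K_1 − K_2)/(3330 − 2710) = 19652.9/620 = 31.7 km.

31.7 km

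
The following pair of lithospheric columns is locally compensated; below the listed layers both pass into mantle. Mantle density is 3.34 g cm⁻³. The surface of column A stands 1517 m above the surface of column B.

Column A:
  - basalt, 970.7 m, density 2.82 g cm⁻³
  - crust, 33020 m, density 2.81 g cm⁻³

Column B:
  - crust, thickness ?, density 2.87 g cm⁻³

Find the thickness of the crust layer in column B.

27500 m

Take the compensation level at the base of the deeper column (depth z_c below the surface of column A) and equate Σ ρ_i t_i down to z_c; mantle fills any gap and the z_c terms cancel.
Column A: 970.7×2.82 + 33020×2.81 + (z_c − 33990.7)×3.34
Column B: 1517×0 + x×2.87 + (z_c − 1517 − 0 − x)×3.34
The z_c×3.34 term appears on both sides and cancels. Collect the known terms of each column as K = Σ(ρt)_known − 3.34 × (depth of known layers): K_A = 95523.574 − 3.34×33990.7 = −18005.364; K_B = 0 − 3.34×(1517 + 0) = −5066.78.
Balance: K_A = K_B − x×(3.34 − 2.87), so x = (K_B − K_A)/(3.34 − 2.87) = 12938.6/0.47 = 27500 m.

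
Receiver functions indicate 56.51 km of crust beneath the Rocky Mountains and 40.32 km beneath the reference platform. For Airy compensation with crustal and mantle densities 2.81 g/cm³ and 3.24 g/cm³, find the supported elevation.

Excess crust Δ = 56.51 km − 40.32 km = 16.19 km, split between elevation h and root r with h + r = Δ.
Airy balance ρ_c h = (ρ_m − ρ_c) r gives r = h ρ_c/(ρ_m − ρ_c), so h (1 + ρ_c/(ρ_m − ρ_c)) = Δ, i.e. h = Δ (ρ_m − ρ_c)/ρ_m.
h = 16.19 km × 0.43/3.24 = 2.15 km.

2.15 km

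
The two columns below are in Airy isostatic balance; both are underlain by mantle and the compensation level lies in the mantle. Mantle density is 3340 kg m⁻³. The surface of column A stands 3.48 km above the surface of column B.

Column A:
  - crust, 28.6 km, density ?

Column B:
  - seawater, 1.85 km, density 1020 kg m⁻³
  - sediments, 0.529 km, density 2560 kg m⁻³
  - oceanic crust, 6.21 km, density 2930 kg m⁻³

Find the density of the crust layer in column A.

Take the compensation level at the base of the deeper column (depth z_c below the surface of column A) and equate Σ ρ_i t_i down to z_c; mantle fills any gap and the z_c terms cancel.
Column A: 28.6×ρ + (z_c − 28.6)×3340
Column B: 3.48×0 + 1.85×1020 + 0.529×2560 + 6.21×2930 + (z_c − 3.48 − 8.589)×3340
The z_c×3340 term appears on both sides and cancels. Collect the known terms of each column as K = Σ(ρt)_known − 3340 × (depth of known layers): K_A = 0 − 3340×28.6 = −95524; K_B = 21436.54 − 3340×(3.48 + 8.589) = −18873.92.
Balance: K_A + 28.6×ρ = K_B, so ρ = (K_B − K_A)/28.6 = 76650.1/28.6 = 2680 kg m⁻³.

2680 kg m⁻³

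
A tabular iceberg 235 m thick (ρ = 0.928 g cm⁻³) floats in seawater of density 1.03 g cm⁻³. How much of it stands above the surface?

23.3 m

Floating equilibrium: submerged depth d = t ρ_obj/ρ_fluid = 235 m × 0.928/1.03 = 211.7 m.
Freeboard = t − d = 235 m − 211.7 m = 23.3 m.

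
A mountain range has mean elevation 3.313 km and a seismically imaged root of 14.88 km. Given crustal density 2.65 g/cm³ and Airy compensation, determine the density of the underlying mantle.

3.24 g/cm³

Airy balance: ρ_c h = (ρ_m − ρ_c) r → ρ_m = ρ_c (1 + h/r).
ρ_m = 2.65 × (1 + 3.313 km/14.88 km) = 3.24 g/cm³.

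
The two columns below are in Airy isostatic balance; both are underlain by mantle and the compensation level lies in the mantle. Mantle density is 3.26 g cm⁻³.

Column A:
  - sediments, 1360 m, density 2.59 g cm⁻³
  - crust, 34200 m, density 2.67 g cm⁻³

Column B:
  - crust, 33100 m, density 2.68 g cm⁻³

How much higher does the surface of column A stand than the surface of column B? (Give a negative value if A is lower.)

580 m

For any compensation level in the mantle, the mantle terms cancel and isostasy reduces to e = (Σt_A − Σt_B) − (Σ(ρt)_A − Σ(ρt)_B) / ρ_m.
Σt_A = 35560 m; Σt_B = 33100 m; Σ(ρt)_A = 94836.4; Σ(ρt)_B = 88708 (in m·g cm⁻³).
e = (35560 − 33100) − (94836.4 − 88708) / 3.26 = 580 m.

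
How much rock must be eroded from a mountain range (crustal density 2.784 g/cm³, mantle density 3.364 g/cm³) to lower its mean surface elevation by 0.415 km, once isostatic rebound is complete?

Net drop Δ = e − u = e − e ρ_c/ρ_m = e (ρ_m − ρ_c)/ρ_m.
e = Δ ρ_m/(ρ_m − ρ_c) = 0.415 km × 3.364/0.58 = 2.41 km.

2.41 km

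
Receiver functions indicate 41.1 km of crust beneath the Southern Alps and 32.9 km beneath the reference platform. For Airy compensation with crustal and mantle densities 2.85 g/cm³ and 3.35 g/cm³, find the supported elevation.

Excess crust Δ = 41.1 km − 32.9 km = 8.2 km, split between elevation h and root r with h + r = Δ.
Airy balance ρ_c h = (ρ_m − ρ_c) r gives r = h ρ_c/(ρ_m − ρ_c), so h (1 + ρ_c/(ρ_m − ρ_c)) = Δ, i.e. h = Δ (ρ_m − ρ_c)/ρ_m.
h = 8.2 km × 0.5/3.35 = 1.22 km.

1.22 km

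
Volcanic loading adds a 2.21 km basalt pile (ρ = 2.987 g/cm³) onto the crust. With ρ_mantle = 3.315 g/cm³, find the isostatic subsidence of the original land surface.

1.99 km

Subaerial loading: s = t ρ_load / ρ_m.
s = 2.21 km × 2.987/3.315 = 1.99 km.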